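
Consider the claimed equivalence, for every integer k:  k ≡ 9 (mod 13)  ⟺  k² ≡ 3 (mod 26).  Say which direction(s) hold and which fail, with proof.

Both directions fail.

(⟹) This fails: take k = 22. Then 22 ≡ 9 (mod 13), but 22² = 484 ≡ 16 (mod 26), not 3.

(⟸) This fails: take k = 17. Then 17² = 289 ≡ 3 (mod 26), yet 17 ≡ 4 (mod 13), not 9.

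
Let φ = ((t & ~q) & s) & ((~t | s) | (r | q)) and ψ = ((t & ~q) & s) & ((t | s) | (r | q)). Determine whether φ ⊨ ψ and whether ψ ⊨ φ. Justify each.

(⇒) Assume the antecedent. If q is true, the antecedent cannot hold. If q is false, the antecedent forces (q = F, t = T, s = T, r = F) or (q = F, t = T, s = T, r = T), and the consequent holds there. Either way the consequent holds.

(⇐) Assume the antecedent. If q is true, the antecedent cannot hold. If q is false, the antecedent forces (q = F, t = T, s = T, r = F) or (q = F, t = T, s = T, r = T), and the consequent holds there. Either way the consequent holds.

Both directions hold.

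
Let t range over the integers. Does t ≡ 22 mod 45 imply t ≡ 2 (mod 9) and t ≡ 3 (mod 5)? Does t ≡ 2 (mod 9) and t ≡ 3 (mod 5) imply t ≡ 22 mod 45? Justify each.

Both directions fail.

(→) This fails: t = 22 gives 22 ≡ 22 (mod 45) but 22 ≡ 4 (mod 9), so the conjunction on the right does not hold.

(←) This fails: t = 38 satisfies both congruences on the right (38 ≡ 2 mod 9 and 38 ≡ 3 mod 5) yet 38 ≡ 38 (mod 45), not 22.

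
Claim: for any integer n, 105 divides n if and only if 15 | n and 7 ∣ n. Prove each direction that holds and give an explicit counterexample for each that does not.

(⇒) If 105 ∣ n, write n = 105q. Since 105 = 7·15, n = 15·(7q), so 15 ∣ n; and since 105 = 15·7, n = 7·(15q), so 7 ∣ n.

(⇐) Suppose 15 ∣ n and 7 ∣ n. Any common multiple of 15 and 7 is a multiple of their lcm; here gcd(15, 7) = 1, so lcm(15, 7) = 15·7 = 105, so 105 ∣ n.

Both directions hold.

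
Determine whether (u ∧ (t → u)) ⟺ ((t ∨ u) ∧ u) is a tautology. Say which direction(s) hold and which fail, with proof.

Equivalent; both directions hold.

[⇒] Assume the antecedent. If t is true, the antecedent forces (t = T, u = T), and (t ∨ u) ∧ u holds there. If t is false, the antecedent forces (t = F, u = T), and (t ∨ u) ∧ u holds there. Either way (t ∨ u) ∧ u holds.

[⇐] Assume the antecedent. If t is true, the antecedent forces (t = T, u = T), and u ∧ (t → u) holds there. If t is false, the antecedent forces (t = F, u = T), and u ∧ (t → u) holds there. Either way u ∧ (t → u) holds.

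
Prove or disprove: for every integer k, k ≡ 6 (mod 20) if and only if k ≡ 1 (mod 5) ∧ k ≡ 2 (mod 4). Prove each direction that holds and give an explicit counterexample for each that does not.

Both implications hold.

(⇐) If k ≡ 1 (mod 5) and k ≡ 2 (mod 4), then by the Chinese remainder theorem k ≡ 6 (mod 20). This is exactly k ≡ 6 (mod 20).

(⇒) Suppose k ≡ 6 (mod 20); write k = 20j + 6. Since 5 ∣ 20, reducing mod 5 gives k ≡ 6 ≡ 1 (mod 5); since 4 ∣ 20, reducing mod 4 gives k ≡ 6 ≡ 2 (mod 4).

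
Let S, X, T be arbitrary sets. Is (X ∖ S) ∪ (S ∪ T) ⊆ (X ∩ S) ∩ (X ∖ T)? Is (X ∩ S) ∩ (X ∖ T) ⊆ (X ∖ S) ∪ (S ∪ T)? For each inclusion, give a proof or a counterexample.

(⊆) This inclusion fails. Take S = {1}, X = ∅, T = ∅; then 1 ∈ (X ∖ S) ∪ (S ∪ T) but 1 ∉ (X ∩ S) ∩ (X ∖ T).

(⊇) Let x ∈ (X ∩ S) ∩ (X ∖ T). Then x ∈ S ∩ X and x ∉ T, from which x ∈ (X ∖ S) ∪ (S ∪ T).

(⊆) fails; (⊇) holds.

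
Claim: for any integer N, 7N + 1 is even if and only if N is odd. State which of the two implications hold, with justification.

Both implications hold.

[⇒] Suppose 7N + 1 is even. Since 7 is odd, 7N and N have the same parity, so 7N + 1 ≡ N + 1 (mod 2). As 1 is odd, 7N + 1 is even exactly when N is odd. Thus N is odd.

[⇐] Conversely, suppose N is odd; write N = 2j + 1. Then 7N + 1 = 7·(2j + 1) + 1 = 2·7j + 8, which is even.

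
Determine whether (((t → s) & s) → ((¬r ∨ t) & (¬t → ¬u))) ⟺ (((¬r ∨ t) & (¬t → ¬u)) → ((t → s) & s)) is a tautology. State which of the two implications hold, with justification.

[⇒] This fails. Under t = F, s = F, r = F, u = F, the left side is true but the right side is false.

[⇐] This fails. Under t = F, s = T, r = T, u = F, the left side is false but the right side is true.

Both directions fail.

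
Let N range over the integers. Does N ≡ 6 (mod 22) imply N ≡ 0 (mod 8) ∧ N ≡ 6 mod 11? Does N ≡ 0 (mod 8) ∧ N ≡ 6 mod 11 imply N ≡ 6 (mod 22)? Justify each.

Only the converse holds.

(→) This fails: N = 50 gives 50 ≡ 6 (mod 22) but 50 ≡ 2 (mod 8), so the conjunction on the right does not hold.

(←) Conversely, if N ≡ 0 (mod 8) and N ≡ 6 (mod 11), then by the Chinese remainder theorem N ≡ 72 (mod 88). Since 72 ≡ 6 (mod 22) and 22 ∣ 88, we get N ≡ 6 (mod 22).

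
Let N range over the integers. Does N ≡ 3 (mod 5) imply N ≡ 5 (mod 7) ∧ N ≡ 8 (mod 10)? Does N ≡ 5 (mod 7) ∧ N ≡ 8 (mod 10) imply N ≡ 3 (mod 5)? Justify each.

(⇒) fails; (⇐) holds.

Forward direction. This fails: N = 33 gives 33 ≡ 3 (mod 5) but 33 ≡ 3 (mod 10), so the conjunction on the right does not hold.

Converse. If N ≡ 5 (mod 7) and N ≡ 8 (mod 10), then by the Chinese remainder theorem N ≡ 68 (mod 70). Since 68 ≡ 3 (mod 5) and 5 ∣ 70, we get N ≡ 3 (mod 5).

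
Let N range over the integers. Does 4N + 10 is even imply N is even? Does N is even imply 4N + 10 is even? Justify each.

Only the reverse direction holds.

Forward direction. This fails: take N = 1. Then 4N + 10 = 14, which is even, yet N = 1 is odd, not even.

Converse. Suppose N is even. Since 4 is even, 4N is even for every N, so 4N + 10 has the same parity as 10, which is even. Hence 4N + 10 is even.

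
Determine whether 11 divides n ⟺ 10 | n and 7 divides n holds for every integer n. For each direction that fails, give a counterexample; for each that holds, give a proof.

Neither direction holds.

(⇒) This fails: take n = 11. Certainly 11 ∣ 11, but 10 ∤ 11.

(⇐) This fails: take n = 70. Both 10 ∣ 70 and 7 ∣ 70, yet 70 is not a multiple of 11 (since 70 = 6·11 + 4), so 11 ∤ 70.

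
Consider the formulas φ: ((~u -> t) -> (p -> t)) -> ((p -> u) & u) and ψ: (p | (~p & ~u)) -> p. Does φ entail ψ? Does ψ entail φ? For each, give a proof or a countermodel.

(←) This fails. Under t = F, u = F, p = T, the left side is false but the right side is true.

(→) Assume the antecedent. If t is true, the antecedent forces (t = T, u = T, p = F) or (t = T, u = T, p = T), and (p | (~p & ~u)) -> p holds there. If t is false, the antecedent forces (t = F, u = T, p = F) or (t = F, u = T, p = T), and (p | (~p & ~u)) -> p holds there. Either way (p | (~p & ~u)) -> p holds.

Only the forward implication holds.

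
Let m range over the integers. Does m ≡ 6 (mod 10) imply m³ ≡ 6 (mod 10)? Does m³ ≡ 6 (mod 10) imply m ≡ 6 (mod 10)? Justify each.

Both implications hold.

(←) For the converse, argue contrapositively. If m ≢ 6 (mod 10), then m is congruent to one of 0, 1, 2, 3, 4, 5, 7, 8, 9 modulo 10, and these give m³ ≡ 0, 1, 8, 7, 4, 5, 3, 2, 9 respectively — never 6.

(→) Suppose m ≡ 6 (mod 10). Write m = 10j + 6. Then (10j + 6)³ = 1000j³ + 1800j² + 1080j + 216 = 10(100j³ + 180j² + 108j + 21) + 6, so m³ ≡ 6 (mod 10).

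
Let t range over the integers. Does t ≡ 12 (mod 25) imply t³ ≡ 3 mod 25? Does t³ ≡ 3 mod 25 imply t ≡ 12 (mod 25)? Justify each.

Both directions hold; the statement is true.

Converse. Suppose t³ ≡ 3 (mod 25). The only residue r in {0, …, 24} with r³ ≡ 3 (mod 25) is r = 12, so t ≡ 12 (mod 25).

Forward direction. Suppose t ≡ 12 (mod 25). Write t = 25j + 12. Then (25j + 12)³ = 15625j³ + 22500j² + 10800j + 1728 = 25(625j³ + 900j² + 432j + 69) + 3, so t³ ≡ 3 (mod 25).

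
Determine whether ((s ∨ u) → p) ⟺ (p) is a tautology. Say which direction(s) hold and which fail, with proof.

Not equivalent: only (⇐) holds.

[⇐] Assume the antecedent. If p is true, (s ∨ u) → p reduces to true regardless of the other variables. If p is false, the antecedent cannot hold. Either way (s ∨ u) → p holds.

[⇒] This fails. Under p = F, u = F, s = F, the left side is true but the right side is false.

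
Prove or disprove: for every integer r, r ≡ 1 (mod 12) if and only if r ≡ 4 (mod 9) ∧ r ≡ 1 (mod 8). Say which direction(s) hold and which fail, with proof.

Not equivalent: only (⇐) holds.

Forward direction. This fails: r = 1 gives 1 ≡ 1 (mod 12) but 1 ≡ 1 (mod 9), so the conjunction on the right does not hold.

Converse. If r ≡ 4 (mod 9) and r ≡ 1 (mod 8), then by the Chinese remainder theorem r ≡ 49 (mod 72). Since 49 ≡ 1 (mod 12) and 12 ∣ 72, we get r ≡ 1 (mod 12).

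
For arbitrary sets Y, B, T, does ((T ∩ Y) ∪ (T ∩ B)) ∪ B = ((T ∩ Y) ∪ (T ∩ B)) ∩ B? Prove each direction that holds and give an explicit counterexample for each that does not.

The sets are not equal: only the reverse inclusion holds.

(⊇) Let x ∈ ((T ∩ Y) ∪ (T ∩ B)) ∩ B. Then either x ∈ B ∩ T and x ∉ Y; or x ∈ Y ∩ B ∩ T. In each case x ∈ ((T ∩ Y) ∪ (T ∩ B)) ∪ B, so ((T ∩ Y) ∪ (T ∩ B)) ∩ B ⊆ ((T ∩ Y) ∪ (T ∩ B)) ∪ B.

(⊆) This inclusion fails. Take Y = ∅, B = {1}, T = ∅; then 1 ∈ ((T ∩ Y) ∪ (T ∩ B)) ∪ B but 1 ∉ ((T ∩ Y) ∪ (T ∩ B)) ∩ B.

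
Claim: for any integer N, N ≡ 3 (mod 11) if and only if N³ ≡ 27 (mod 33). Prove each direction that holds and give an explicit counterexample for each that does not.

Only the converse holds.

(⟹) This fails: take N = 14. Then 14 ≡ 3 (mod 11), but 14³ = 2744 ≡ 5 (mod 33), not 27.

(⟸) Conversely, the residues r modulo 33 with r³ ≡ 27 (mod 33) are exactly {3}, and each is ≡ 3 (mod 11).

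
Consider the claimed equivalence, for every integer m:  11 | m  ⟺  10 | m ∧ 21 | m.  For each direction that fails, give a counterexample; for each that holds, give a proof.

(⇒) fails and (⇐) fails.

(⇒) This fails: take m = 11. Certainly 11 ∣ 11, but 10 ∤ 11.

(⇐) This fails: take m = 210. Both 10 ∣ 210 and 21 ∣ 210, yet 210 is not a multiple of 11 (since 210 = 19·11 + 1), so 11 ∤ 210.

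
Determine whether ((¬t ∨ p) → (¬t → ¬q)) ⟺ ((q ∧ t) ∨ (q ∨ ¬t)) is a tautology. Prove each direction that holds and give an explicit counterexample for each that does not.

(→) This fails. Under p = F, q = F, t = T, the left side is true but the right side is false.

(←) This fails. Under p = F, q = T, t = F, the left side is false but the right side is true.

Neither direction holds.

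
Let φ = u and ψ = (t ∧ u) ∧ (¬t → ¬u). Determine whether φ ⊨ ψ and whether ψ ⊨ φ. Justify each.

Converse. Assume the antecedent. If t is true, the antecedent forces (t = T, u = T), and u holds there. If t is false, the antecedent cannot hold. Either way u holds.

Forward direction. This fails. Under t = F, u = T, the left side is true but the right side is false.

Only the reverse direction holds.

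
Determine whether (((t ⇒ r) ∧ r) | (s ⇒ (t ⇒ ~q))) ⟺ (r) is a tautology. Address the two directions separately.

(⇒) fails; (⇐) holds.

(⇒) This fails. Under s = F, r = F, t = F, q = F, the left side is true but the right side is false.

(⇐) Assume the antecedent. If r is true, ((t ⇒ r) ∧ r) | (s ⇒ (t ⇒ ~q)) reduces to true regardless of the other variables. If r is false, the antecedent cannot hold. Either way ((t ⇒ r) ∧ r) | (s ⇒ (t ⇒ ~q)) holds.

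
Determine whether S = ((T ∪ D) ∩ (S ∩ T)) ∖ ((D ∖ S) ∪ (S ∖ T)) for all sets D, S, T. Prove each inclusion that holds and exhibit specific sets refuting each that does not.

(⟹) This inclusion fails. Take D = ∅, S = {1}, T = ∅; then 1 ∈ S but 1 ∉ ((T ∪ D) ∩ (S ∩ T)) ∖ ((D ∖ S) ∪ (S ∖ T)).

(⟸) Let x ∈ ((T ∪ D) ∩ (S ∩ T)) ∖ ((D ∖ S) ∪ (S ∖ T)). Then either x ∈ S ∩ T and x ∉ D; or x ∈ D ∩ S ∩ T. In each case x ∈ S, so ((T ∪ D) ∩ (S ∩ T)) ∖ ((D ∖ S) ∪ (S ∖ T)) ⊆ S.

Only the reverse inclusion holds.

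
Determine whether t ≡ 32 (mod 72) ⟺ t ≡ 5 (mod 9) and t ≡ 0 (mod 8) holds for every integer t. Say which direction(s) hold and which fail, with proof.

(⇒) Suppose t ≡ 32 (mod 72); write t = 72j + 32. Since 9 ∣ 72, reducing mod 9 gives t ≡ 32 ≡ 5 (mod 9); since 8 ∣ 72, reducing mod 8 gives t ≡ 32 ≡ 0 (mod 8).

(⇐) Conversely, if t ≡ 5 (mod 9) and t ≡ 0 (mod 8), then by the Chinese remainder theorem t ≡ 32 (mod 72). This is exactly t ≡ 32 (mod 72).

Both implications hold.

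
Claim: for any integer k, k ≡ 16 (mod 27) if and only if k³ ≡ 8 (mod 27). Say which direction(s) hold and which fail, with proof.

(⇒) fails and (⇐) fails.

(⇒) This fails: take k = 16. Then 16 ≡ 16 (mod 27), but 16³ = 4096 ≡ 19 (mod 27), not 8.

(⇐) This fails: take k = 2. Then 2³ = 8 ≡ 8 (mod 27), yet 2 ≡ 2 (mod 27), not 16.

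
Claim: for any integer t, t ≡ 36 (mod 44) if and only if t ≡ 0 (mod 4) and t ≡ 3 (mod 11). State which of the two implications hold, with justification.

Both directions hold; the statement is true.

Forward direction. Suppose t ≡ 36 (mod 44); write t = 44j + 36. Since 4 ∣ 44, reducing mod 4 gives t ≡ 36 ≡ 0 (mod 4); since 11 ∣ 44, reducing mod 11 gives t ≡ 36 ≡ 3 (mod 11).

Converse. If t ≡ 0 (mod 4) and t ≡ 3 (mod 11), then by the Chinese remainder theorem t ≡ 36 (mod 44). This is exactly t ≡ 36 (mod 44).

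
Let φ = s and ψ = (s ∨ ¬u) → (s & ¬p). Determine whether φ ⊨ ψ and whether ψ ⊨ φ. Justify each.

(⟹) This fails. Under p = T, u = F, s = T, the left side is true but the right side is false.

(⟸) This fails. Under p = F, u = T, s = F, the left side is false but the right side is true.

Both directions fail.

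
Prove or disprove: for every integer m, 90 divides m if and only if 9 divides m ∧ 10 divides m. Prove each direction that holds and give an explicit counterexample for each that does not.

Both directions hold; the statement is true.

(←) Suppose 9 ∣ m and 10 ∣ m. Any common multiple of 9 and 10 is a multiple of their lcm; here gcd(9, 10) = 1, so lcm(9, 10) = 9·10 = 90, so 90 ∣ m.

(→) If 90 ∣ m, write m = 90q. Since 90 = 10·9, m = 9·(10q), so 9 ∣ m; and since 90 = 9·10, m = 10·(9q), so 10 ∣ m.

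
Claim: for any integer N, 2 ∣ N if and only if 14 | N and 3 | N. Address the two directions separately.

Forward direction. This fails: take N = 2. Certainly 2 ∣ 2, but 14 ∤ 2.

Converse. Suppose 14 ∣ N and 3 ∣ N. Any common multiple of 14 and 3 is a multiple of their lcm; here gcd(14, 3) = 1, so lcm(14, 3) = 14·3 = 42, so 42 ∣ N. Since 2 ∣ 42, it follows that 2 ∣ N.

Not equivalent: only (⇐) holds.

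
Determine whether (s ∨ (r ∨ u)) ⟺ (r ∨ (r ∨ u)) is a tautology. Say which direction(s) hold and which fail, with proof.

The forward direction fails; the converse holds.

(⇒) This fails. Under u = F, s = T, r = F, the left side is true but the right side is false.

(⇐) Assume the antecedent. If u is true, s ∨ (r ∨ u) reduces to true regardless of the other variables. If u is false, the antecedent forces (u = F, s = F, r = T) or (u = F, s = T, r = T), and s ∨ (r ∨ u) holds there. Either way s ∨ (r ∨ u) holds.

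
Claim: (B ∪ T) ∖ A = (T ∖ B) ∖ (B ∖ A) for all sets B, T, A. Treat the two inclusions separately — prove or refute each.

Neither inclusion holds.

(⊆) This inclusion fails. Take B = {1}, T = ∅, A = ∅; then 1 ∈ (B ∪ T) ∖ A but 1 ∉ (T ∖ B) ∖ (B ∖ A).

(⊇) This inclusion fails. Take B = ∅, T = {1}, A = {1}; then 1 ∈ (T ∖ B) ∖ (B ∖ A) but 1 ∉ (B ∪ T) ∖ A.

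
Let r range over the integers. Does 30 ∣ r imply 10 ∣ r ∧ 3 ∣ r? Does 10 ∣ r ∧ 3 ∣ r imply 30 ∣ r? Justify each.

Forward direction. If 30 ∣ r, write r = 30q. Since 30 = 3·10, r = 10·(3q), so 10 ∣ r; and since 30 = 10·3, r = 3·(10q), so 3 ∣ r.

Converse. Suppose 10 ∣ r and 3 ∣ r. Any common multiple of 10 and 3 is a multiple of their lcm; here gcd(10, 3) = 1, so lcm(10, 3) = 10·3 = 30, so 30 ∣ r.

Both directions hold.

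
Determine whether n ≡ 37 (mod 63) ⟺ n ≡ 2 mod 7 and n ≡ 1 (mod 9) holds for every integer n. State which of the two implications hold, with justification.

Both directions hold.

(⟸) If n ≡ 2 (mod 7) and n ≡ 1 (mod 9), then by the Chinese remainder theorem n ≡ 37 (mod 63). This is exactly n ≡ 37 (mod 63).

(⟹) Suppose n ≡ 37 (mod 63); write n = 63j + 37. Since 7 ∣ 63, reducing mod 7 gives n ≡ 37 ≡ 2 (mod 7); since 9 ∣ 63, reducing mod 9 gives n ≡ 37 ≡ 1 (mod 9).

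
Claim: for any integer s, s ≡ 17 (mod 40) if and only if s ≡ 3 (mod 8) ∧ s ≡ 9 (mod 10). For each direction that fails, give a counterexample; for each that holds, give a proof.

(⇒) This fails: s = 17 gives 17 ≡ 17 (mod 40) but 17 ≡ 1 (mod 8), so the conjunction on the right does not hold.

(⇐) This fails: s = 19 satisfies both congruences on the right (19 ≡ 3 mod 8 and 19 ≡ 9 mod 10) yet 19 ≡ 19 (mod 40), not 17.

(⇒) fails and (⇐) fails.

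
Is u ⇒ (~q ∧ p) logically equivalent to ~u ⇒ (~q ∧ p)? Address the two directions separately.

(→) This fails. Under p = F, q = F, u = F, the left side is true but the right side is false.

(←) This fails. Under p = F, q = F, u = T, the left side is false but the right side is true.

Both directions fail.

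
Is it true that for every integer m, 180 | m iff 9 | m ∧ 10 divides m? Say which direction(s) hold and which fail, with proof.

(⟹) If 180 ∣ m, write m = 180q. Since 180 = 20·9, m = 9·(20q), so 9 ∣ m; and since 180 = 18·10, m = 10·(18q), so 10 ∣ m.

(⟸) This fails: take m = 90. Both 9 ∣ 90 and 10 ∣ 90, yet 90 is not a multiple of 180 (since 90 = 0·180 + 90), so 180 ∤ 90.

(⇒) holds; (⇐) fails.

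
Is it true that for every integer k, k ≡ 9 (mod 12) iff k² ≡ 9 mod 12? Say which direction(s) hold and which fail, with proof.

(⟹) Suppose k ≡ 9 (mod 12). Write k = 12j + 9. Then (12j + 9)² = 144j² + 216j + 81 = 12(12j² + 18j + 6) + 9, so k² ≡ 9 (mod 12).

(⟸) This fails: take k = 3. Then 3² = 9 ≡ 9 (mod 12), yet 3 ≡ 3 (mod 12), not 9.

(⇒) holds; (⇐) fails.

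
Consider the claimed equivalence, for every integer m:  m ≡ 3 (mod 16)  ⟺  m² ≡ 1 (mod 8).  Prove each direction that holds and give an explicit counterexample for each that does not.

Not equivalent: only (⇒) holds.

(⇐) This fails: take m = 1. Then 1² = 1 ≡ 1 (mod 8), yet 1 ≡ 1 (mod 16), not 3.

(⇒) Suppose m ≡ 3 (mod 16). Then m² ≡ 3² = 9 (mod 16), and since 8 ∣ 16, also m² ≡ 1 (mod 8).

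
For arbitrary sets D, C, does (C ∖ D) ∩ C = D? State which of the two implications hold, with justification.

(⟹) This inclusion fails. Take D = ∅, C = {1}; then 1 ∈ (C ∖ D) ∩ C but 1 ∉ D.

(⟸) This inclusion fails. Take D = {1}, C = ∅; then 1 ∈ D but 1 ∉ (C ∖ D) ∩ C.

Both inclusions fail.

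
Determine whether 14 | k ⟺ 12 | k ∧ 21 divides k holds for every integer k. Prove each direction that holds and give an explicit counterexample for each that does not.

(⇒) This fails: take k = 14. Certainly 14 ∣ 14, but 12 ∤ 14.

(⇐) Suppose 12 ∣ k and 21 ∣ k. Any common multiple of 12 and 21 is a multiple of their lcm; here lcm(12, 21) = 12·21/gcd(12, 21) = 252/3 = 84, so 84 ∣ k. Since 14 ∣ 84, it follows that 14 ∣ k.

Not equivalent: only (⇐) holds.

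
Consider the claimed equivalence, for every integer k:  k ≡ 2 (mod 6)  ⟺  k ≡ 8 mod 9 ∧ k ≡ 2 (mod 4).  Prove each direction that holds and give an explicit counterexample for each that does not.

The forward direction fails; the converse holds.

[⇒] This fails: k = 32 gives 32 ≡ 2 (mod 6) but 32 ≡ 5 (mod 9), so the conjunction on the right does not hold.

[⇐] Conversely, if k ≡ 8 (mod 9) and k ≡ 2 (mod 4), then by the Chinese remainder theorem k ≡ 26 (mod 36). Since 26 ≡ 2 (mod 6) and 6 ∣ 36, we get k ≡ 2 (mod 6).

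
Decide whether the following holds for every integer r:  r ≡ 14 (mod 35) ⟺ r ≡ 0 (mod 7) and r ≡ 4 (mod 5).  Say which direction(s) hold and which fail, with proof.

(⟸) If r ≡ 0 (mod 7) and r ≡ 4 (mod 5), then by the Chinese remainder theorem r ≡ 14 (mod 35). This is exactly r ≡ 14 (mod 35).

(⟹) Suppose r ≡ 14 (mod 35); write r = 35j + 14. Since 7 ∣ 35, reducing mod 7 gives r ≡ 14 ≡ 0 (mod 7); since 5 ∣ 35, reducing mod 5 gives r ≡ 14 ≡ 4 (mod 5).

The biconditional holds.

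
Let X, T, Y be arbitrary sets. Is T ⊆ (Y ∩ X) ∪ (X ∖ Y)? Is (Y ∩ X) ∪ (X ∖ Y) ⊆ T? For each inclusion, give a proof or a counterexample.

(⊆) fails and (⊇) fails.

(⊆) This inclusion fails. Take X = ∅, T = {1}, Y = ∅; then 1 ∈ T but 1 ∉ (Y ∩ X) ∪ (X ∖ Y).

(⊇) This inclusion fails. Take X = {1}, T = ∅, Y = ∅; then 1 ∈ (Y ∩ X) ∪ (X ∖ Y) but 1 ∉ T.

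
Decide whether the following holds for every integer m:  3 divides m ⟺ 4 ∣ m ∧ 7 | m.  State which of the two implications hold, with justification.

Neither direction holds.

Forward direction. This fails: take m = 3. Certainly 3 ∣ 3, but 4 ∤ 3.

Converse. This fails: take m = 28. Both 4 ∣ 28 and 7 ∣ 28, yet 28 is not a multiple of 3 (since 28 = 9·3 + 1), so 3 ∤ 28.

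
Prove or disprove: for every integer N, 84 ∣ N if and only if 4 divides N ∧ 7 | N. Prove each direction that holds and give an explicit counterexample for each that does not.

Forward direction. If 84 ∣ N, write N = 84q. Since 84 = 21·4, N = 4·(21q), so 4 ∣ N; and since 84 = 12·7, N = 7·(12q), so 7 ∣ N.

Converse. This fails: take N = 28. Both 4 ∣ 28 and 7 ∣ 28, yet 28 is not a multiple of 84 (since 28 = 0·84 + 28), so 84 ∤ 28.

Only the forward direction holds.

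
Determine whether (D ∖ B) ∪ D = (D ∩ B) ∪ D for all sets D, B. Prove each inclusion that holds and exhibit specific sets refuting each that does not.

Both inclusions hold.

(⟸) Let x ∈ (D ∩ B) ∪ D. Then either x ∈ D and x ∉ B; or x ∈ D ∩ B. In each case x ∈ (D ∖ B) ∪ D, so (D ∩ B) ∪ D ⊆ (D ∖ B) ∪ D.

(⟹) Let x ∈ (D ∖ B) ∪ D. Then either x ∈ D and x ∉ B; or x ∈ D ∩ B. In each case x ∈ (D ∩ B) ∪ D, so (D ∖ B) ∪ D ⊆ (D ∩ B) ∪ D.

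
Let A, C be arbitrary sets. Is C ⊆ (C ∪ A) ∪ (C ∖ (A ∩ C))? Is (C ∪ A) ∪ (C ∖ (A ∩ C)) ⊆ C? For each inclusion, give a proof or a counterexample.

Only the forward inclusion holds.

(⊆) Let x ∈ C. Then either x ∈ C and x ∉ A; or x ∈ A ∩ C. In each case x ∈ (C ∪ A) ∪ (C ∖ (A ∩ C)), so C ⊆ (C ∪ A) ∪ (C ∖ (A ∩ C)).

(⊇) This inclusion fails. Take A = {1}, C = ∅; then 1 ∈ (C ∪ A) ∪ (C ∖ (A ∩ C)) but 1 ∉ C.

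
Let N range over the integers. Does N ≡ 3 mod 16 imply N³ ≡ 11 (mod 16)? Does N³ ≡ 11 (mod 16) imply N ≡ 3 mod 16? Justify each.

[⇒] Suppose N ≡ 3 mod 16. Write N = 16j + 3. Then (16j + 3)³ = 4096j³ + 2304j² + 432j + 27 = 16(256j³ + 144j² + 27j + 1) + 11, so N³ ≡ 11 (mod 16).

[⇐] Conversely, suppose N³ ≡ 11 (mod 16). The only residue r in {0, …, 15} with r³ ≡ 11 (mod 16) is r = 3, so N ≡ 3 (mod 16).

Equivalent; both directions hold.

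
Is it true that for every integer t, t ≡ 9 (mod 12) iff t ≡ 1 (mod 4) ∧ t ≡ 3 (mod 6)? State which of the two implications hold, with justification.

Equivalent; both directions hold.

(⇒) Suppose t ≡ 9 (mod 12); write t = 12j + 9. Since 4 ∣ 12, reducing mod 4 gives t ≡ 9 ≡ 1 (mod 4); since 6 ∣ 12, reducing mod 6 gives t ≡ 9 ≡ 3 (mod 6).

(⇐) Conversely, if t ≡ 1 (mod 4) and t ≡ 3 (mod 6), then by the Chinese remainder theorem t ≡ 9 (mod 12). This is exactly t ≡ 9 (mod 12).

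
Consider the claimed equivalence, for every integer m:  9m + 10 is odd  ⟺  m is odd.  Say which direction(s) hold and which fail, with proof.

Both implications hold.

(⟹) Suppose 9m + 10 is odd. Since 9 is odd, 9m and m have the same parity, so 9m + 10 ≡ m + 10 (mod 2). As 10 is even, 9m + 10 is odd exactly when m is odd. Thus m is odd.

(⟸) Conversely, suppose m is odd; write m = 2j + 1. Then 9m + 10 = 9·(2j + 1) + 10 = 2·9j + 19, which is odd.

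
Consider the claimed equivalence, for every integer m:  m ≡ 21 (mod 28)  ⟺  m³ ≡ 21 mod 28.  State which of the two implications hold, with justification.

(→) Suppose m ≡ 21 (mod 28). Write m = 28j + 21. Then (28j + 21)³ = 21952j³ + 49392j² + 37044j + 9261 = 28(784j³ + 1764j² + 1323j + 330) + 21, so m³ ≡ 21 (mod 28).

(←) Conversely, suppose m³ ≡ 21 (mod 28). The only residue r in {0, …, 27} with r³ ≡ 21 (mod 28) is r = 21, so m ≡ 21 (mod 28).

The biconditional holds.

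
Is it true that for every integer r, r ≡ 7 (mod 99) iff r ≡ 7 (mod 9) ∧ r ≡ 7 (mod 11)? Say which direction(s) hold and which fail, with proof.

Forward direction. Suppose r ≡ 7 (mod 99); write r = 99j + 7. Since 9 ∣ 99, reducing mod 9 gives r ≡ 7 (mod 9); since 11 ∣ 99, reducing mod 11 gives r ≡ 7 (mod 11).

Converse. If r ≡ 7 (mod 9) and r ≡ 7 (mod 11), then by the Chinese remainder theorem r ≡ 7 (mod 99). This is exactly r ≡ 7 (mod 99).

Equivalent; both directions hold.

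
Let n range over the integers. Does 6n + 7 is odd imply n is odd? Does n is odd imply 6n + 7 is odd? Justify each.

(→) This fails: take n = 2. Then 6n + 7 = 19, which is odd, yet n = 2 is even, not odd.

(←) Suppose n is odd. Since 6 is even, 6n is even for every n, so 6n + 7 has the same parity as 7, which is odd. Hence 6n + 7 is odd.

(⇒) fails; (⇐) holds.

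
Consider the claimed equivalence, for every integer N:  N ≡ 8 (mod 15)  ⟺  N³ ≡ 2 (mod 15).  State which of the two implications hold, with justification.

(→) Suppose N ≡ 8 (mod 15). Write N = 15j + 8. Then (15j + 8)³ = 3375j³ + 5400j² + 2880j + 512 = 15(225j³ + 360j² + 192j + 34) + 2, so N³ ≡ 2 (mod 15).

(←) Conversely, suppose N³ ≡ 2 (mod 15). The only residue r in {0, …, 14} with r³ ≡ 2 (mod 15) is r = 8, so N ≡ 8 (mod 15).

Both directions hold; the statement is true.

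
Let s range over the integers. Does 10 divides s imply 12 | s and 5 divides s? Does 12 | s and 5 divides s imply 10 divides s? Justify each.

(⟹) This fails: take s = 10. Certainly 10 ∣ 10, but 12 ∤ 10.

(⟸) Suppose 12 ∣ s and 5 ∣ s. Any common multiple of 12 and 5 is a multiple of their lcm; here gcd(12, 5) = 1, so lcm(12, 5) = 12·5 = 60, so 60 ∣ s. Since 10 ∣ 60, it follows that 10 ∣ s.

The forward direction fails; the converse holds.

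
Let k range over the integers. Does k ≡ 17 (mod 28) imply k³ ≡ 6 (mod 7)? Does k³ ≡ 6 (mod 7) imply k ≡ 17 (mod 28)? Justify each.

The forward direction holds; the converse fails.

Forward direction. Suppose k ≡ 17 (mod 28). Then k³ ≡ 17³ = 4913 (mod 28), and since 7 ∣ 28, also k³ ≡ 6 (mod 7).

Converse. This fails: take k = 3. Then 3³ = 27 ≡ 6 (mod 7), yet 3 ≡ 3 (mod 28), not 17.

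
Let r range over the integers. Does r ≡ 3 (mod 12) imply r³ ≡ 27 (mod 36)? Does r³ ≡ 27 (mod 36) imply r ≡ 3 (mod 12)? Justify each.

(⟹) Suppose r ≡ 3 (mod 12). Working modulo 36, r ∈ {3, 15, 27}; for each such r, r³ ≡ 27 (mod 36).

(⟸) Conversely, the residues r modulo 36 with r³ ≡ 27 (mod 36) are exactly {3, 15, 27}, and each is ≡ 3 (mod 12).

Equivalent; both directions hold.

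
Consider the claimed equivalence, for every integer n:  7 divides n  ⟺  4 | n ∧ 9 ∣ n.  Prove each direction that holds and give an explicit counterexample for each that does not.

Both directions fail.

(→) This fails: take n = 7. Certainly 7 ∣ 7, but 4 ∤ 7.

(←) This fails: take n = 36. Both 4 ∣ 36 and 9 ∣ 36, yet 36 is not a multiple of 7 (since 36 = 5·7 + 1), so 7 ∤ 36.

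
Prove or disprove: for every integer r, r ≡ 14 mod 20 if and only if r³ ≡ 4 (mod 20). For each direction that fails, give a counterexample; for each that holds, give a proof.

(⟹) Suppose r ≡ 14 mod 20. Write r = 20j + 14. Then (20j + 14)³ = 8000j³ + 16800j² + 11760j + 2744 = 20(400j³ + 840j² + 588j + 137) + 4, so r³ ≡ 4 (mod 20).

(⟸) This fails: take r = 4. Then 4³ = 64 ≡ 4 (mod 20), yet 4 ≡ 4 (mod 20), not 14.

Only the forward direction holds.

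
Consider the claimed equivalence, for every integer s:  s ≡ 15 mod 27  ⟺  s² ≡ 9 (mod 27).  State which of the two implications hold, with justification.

(⇒) Suppose s ≡ 15 mod 27. Write s = 27j + 15. Then (27j + 15)² = 729j² + 810j + 225 = 27(27j² + 30j + 8) + 9, so s² ≡ 9 (mod 27).

(⇐) This fails: take s = 3. Then 3² = 9 ≡ 9 (mod 27), yet 3 ≡ 3 (mod 27), not 15.

Only the forward direction holds.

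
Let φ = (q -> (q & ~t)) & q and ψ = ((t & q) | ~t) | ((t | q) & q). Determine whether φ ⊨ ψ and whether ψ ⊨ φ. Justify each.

Only the forward implication holds.

(⇒) Assume the antecedent. If t is true, the antecedent cannot hold. If t is false, ((t & q) | ~t) | ((t | q) & q) reduces to true regardless of the other variables. Either way ((t & q) | ~t) | ((t | q) & q) holds.

(⇐) This fails. Under t = F, q = F, the left side is false but the right side is true.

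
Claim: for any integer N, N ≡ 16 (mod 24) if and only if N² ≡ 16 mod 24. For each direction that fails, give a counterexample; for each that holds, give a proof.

(⟹) Suppose N ≡ 16 (mod 24). Write N = 24j + 16. Then (24j + 16)² = 576j² + 768j + 256 = 24(24j² + 32j + 10) + 16, so N² ≡ 16 (mod 24).

(⟸) This fails: take N = 4. Then 4² = 16 ≡ 16 (mod 24), yet 4 ≡ 4 (mod 24), not 16.

Only the forward implication holds.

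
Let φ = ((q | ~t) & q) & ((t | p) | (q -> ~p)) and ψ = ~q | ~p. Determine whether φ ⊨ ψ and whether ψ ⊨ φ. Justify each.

(⟹) This fails. Under p = T, t = F, q = T, the left side is true but the right side is false.

(⟸) This fails. Under p = F, t = F, q = F, the left side is false but the right side is true.

Both directions fail.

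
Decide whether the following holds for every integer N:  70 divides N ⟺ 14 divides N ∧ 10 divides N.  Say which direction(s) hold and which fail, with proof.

Converse. Suppose 14 ∣ N and 10 ∣ N. Any common multiple of 14 and 10 is a multiple of their lcm; here lcm(14, 10) = 14·10/gcd(14, 10) = 140/2 = 70, so 70 ∣ N.

Forward direction. If 70 ∣ N, write N = 70q. Since 70 = 5·14, N = 14·(5q), so 14 ∣ N; and since 70 = 7·10, N = 10·(7q), so 10 ∣ N.

Both implications hold.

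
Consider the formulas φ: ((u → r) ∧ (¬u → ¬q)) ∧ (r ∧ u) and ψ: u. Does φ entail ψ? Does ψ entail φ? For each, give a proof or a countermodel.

Only the forward direction holds.

(⇒) Assume the antecedent. If u is true, u reduces to true regardless of the other variables. If u is false, the antecedent cannot hold. Either way u holds.

(⇐) This fails. Under u = T, q = F, r = F, the left side is false but the right side is true.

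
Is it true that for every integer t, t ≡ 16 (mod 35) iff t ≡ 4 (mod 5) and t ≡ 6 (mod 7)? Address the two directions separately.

(→) This fails: t = 16 gives 16 ≡ 16 (mod 35) but 16 ≡ 1 (mod 5), so the conjunction on the right does not hold.

(←) This fails: t = 34 satisfies both congruences on the right (34 ≡ 4 mod 5 and 34 ≡ 6 mod 7) yet 34 ≡ 34 (mod 35), not 16.

(⇒) fails and (⇐) fails.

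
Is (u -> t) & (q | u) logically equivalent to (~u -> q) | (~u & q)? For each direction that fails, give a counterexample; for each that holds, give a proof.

Not equivalent: only (⇒) holds.

Converse. This fails. Under u = T, t = F, q = F, the left side is false but the right side is true.

Forward direction. Assume the antecedent. If u is true, (~u -> q) | (~u & q) reduces to true regardless of the other variables. If u is false, the antecedent forces (u = F, t = F, q = T) or (u = F, t = T, q = T), and (~u -> q) | (~u & q) holds there. Either way (~u -> q) | (~u & q) holds.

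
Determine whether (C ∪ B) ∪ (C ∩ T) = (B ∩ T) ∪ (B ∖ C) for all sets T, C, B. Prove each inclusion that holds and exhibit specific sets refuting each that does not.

Only the reverse inclusion holds.

(⊇) Let x ∈ (B ∩ T) ∪ (B ∖ C). Then either x ∈ B and x ∉ T, C; or x ∈ T ∩ B and x ∉ C; or x ∈ T ∩ C ∩ B. In each case x ∈ (C ∪ B) ∪ (C ∩ T), so (B ∩ T) ∪ (B ∖ C) ⊆ (C ∪ B) ∪ (C ∩ T).

(⊆) This inclusion fails. Take T = ∅, C = {1}, B = ∅; then 1 ∈ (C ∪ B) ∪ (C ∩ T) but 1 ∉ (B ∩ T) ∪ (B ∖ C).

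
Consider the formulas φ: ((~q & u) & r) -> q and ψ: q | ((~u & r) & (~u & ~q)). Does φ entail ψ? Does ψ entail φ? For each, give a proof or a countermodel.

[⇒] This fails. Under r = F, u = F, q = F, the left side is true but the right side is false.

[⇐] Assume the antecedent. If u is true, the antecedent forces (r = F, u = T, q = T) or (r = T, u = T, q = T), and ((~q & u) & r) -> q holds there. If u is false, ((~q & u) & r) -> q reduces to true regardless of the other variables. Either way ((~q & u) & r) -> q holds.

(⇒) fails; (⇐) holds.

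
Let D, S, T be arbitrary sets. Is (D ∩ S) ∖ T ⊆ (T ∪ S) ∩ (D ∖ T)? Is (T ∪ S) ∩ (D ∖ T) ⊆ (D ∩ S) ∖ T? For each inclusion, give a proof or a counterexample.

Both inclusions hold; the sets are equal.

(⊆) Let x ∈ (D ∩ S) ∖ T. Then x ∈ D ∩ S and x ∉ T, from which x ∈ (T ∪ S) ∩ (D ∖ T).

(⊇) Let x ∈ (T ∪ S) ∩ (D ∖ T). Then x ∈ D ∩ S and x ∉ T, from which x ∈ (D ∩ S) ∖ T.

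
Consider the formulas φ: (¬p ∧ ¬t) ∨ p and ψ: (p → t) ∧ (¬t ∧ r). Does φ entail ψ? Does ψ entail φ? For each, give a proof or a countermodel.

(⇒) This fails. Under r = F, t = F, p = F, the left side is true but the right side is false.

(⇐) Assume the antecedent. If r is true, the antecedent forces (r = T, t = F, p = F), and (¬p ∧ ¬t) ∨ p holds there. If r is false, the antecedent cannot hold. Either way (¬p ∧ ¬t) ∨ p holds.

Not equivalent: only (⇐) holds.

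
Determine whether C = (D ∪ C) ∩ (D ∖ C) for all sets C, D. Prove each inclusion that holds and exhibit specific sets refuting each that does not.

(⊆) This inclusion fails. Take C = {1}, D = ∅; then 1 ∈ C but 1 ∉ (D ∪ C) ∩ (D ∖ C).

(⊇) This inclusion fails. Take C = ∅, D = {1}; then 1 ∈ (D ∪ C) ∩ (D ∖ C) but 1 ∉ C.

Both inclusions fail.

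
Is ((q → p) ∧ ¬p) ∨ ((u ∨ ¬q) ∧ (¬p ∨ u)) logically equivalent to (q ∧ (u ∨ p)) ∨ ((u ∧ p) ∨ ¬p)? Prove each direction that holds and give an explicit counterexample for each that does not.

(→) Assume the antecedent. If u is true, (q ∧ (u ∨ p)) ∨ ((u ∧ p) ∨ ¬p) reduces to true regardless of the other variables. If u is false, the antecedent forces (u = F, p = F, q = F), and (q ∧ (u ∨ p)) ∨ ((u ∧ p) ∨ ¬p) holds there. Either way (q ∧ (u ∨ p)) ∨ ((u ∧ p) ∨ ¬p) holds.

(←) This fails. Under u = F, p = F, q = T, the left side is false but the right side is true.

Only the forward implication holds.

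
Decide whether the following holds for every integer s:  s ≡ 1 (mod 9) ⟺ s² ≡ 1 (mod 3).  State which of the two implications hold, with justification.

(⇒) Suppose s ≡ 1 (mod 9). Then s² ≡ 1² = 1 (mod 9), and since 3 ∣ 9, also s² ≡ 1 (mod 3).

(⇐) This fails: take s = 2. Then 2² = 4 ≡ 1 (mod 3), yet 2 ≡ 2 (mod 9), not 1.

The forward direction holds; the converse fails.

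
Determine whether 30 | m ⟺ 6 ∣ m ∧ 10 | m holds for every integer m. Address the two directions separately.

Both directions hold; the statement is true.

[⇒] If 30 ∣ m, write m = 30q. Since 30 = 5·6, m = 6·(5q), so 6 ∣ m; and since 30 = 3·10, m = 10·(3q), so 10 ∣ m.

[⇐] Suppose 6 ∣ m and 10 ∣ m. Any common multiple of 6 and 10 is a multiple of their lcm; here lcm(6, 10) = 6·10/gcd(6, 10) = 60/2 = 30, so 30 ∣ m.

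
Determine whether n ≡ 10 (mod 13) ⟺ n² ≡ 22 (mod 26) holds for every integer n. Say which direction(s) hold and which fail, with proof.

(⟹) This fails: take n = 23. Then 23 ≡ 10 (mod 13), but 23² = 529 ≡ 9 (mod 26), not 22.

(⟸) This fails: take n = 16. Then 16² = 256 ≡ 22 (mod 26), yet 16 ≡ 3 (mod 13), not 10.

Both directions fail.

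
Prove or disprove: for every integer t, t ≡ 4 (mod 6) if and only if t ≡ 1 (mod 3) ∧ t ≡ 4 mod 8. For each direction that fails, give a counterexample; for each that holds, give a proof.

Forward direction. This fails: t = 16 gives 16 ≡ 4 (mod 6) but 16 ≡ 0 (mod 8), so the conjunction on the right does not hold.

Converse. If t ≡ 1 (mod 3) and t ≡ 4 (mod 8), then by the Chinese remainder theorem t ≡ 4 (mod 24). Since 4 ≡ 4 (mod 6) and 6 ∣ 24, we get t ≡ 4 (mod 6).

The forward direction fails; the converse holds.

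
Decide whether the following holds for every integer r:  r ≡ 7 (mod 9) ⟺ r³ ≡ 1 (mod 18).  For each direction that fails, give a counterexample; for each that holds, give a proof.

(⇒) fails and (⇐) fails.

(⟹) This fails: take r = 16. Then 16 ≡ 7 (mod 9), but 16³ = 4096 ≡ 10 (mod 18), not 1.

(⟸) This fails: take r = 1. Then 1³ = 1 ≡ 1 (mod 18), yet 1 ≡ 1 (mod 9), not 7.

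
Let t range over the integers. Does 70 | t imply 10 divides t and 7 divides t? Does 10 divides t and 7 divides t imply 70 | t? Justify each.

Both directions hold; the statement is true.

(→) If 70 ∣ t, write t = 70q. Since 70 = 7·10, t = 10·(7q), so 10 ∣ t; and since 70 = 10·7, t = 7·(10q), so 7 ∣ t.

(←) Suppose 10 ∣ t and 7 ∣ t. Any common multiple of 10 and 7 is a multiple of their lcm; here gcd(10, 7) = 1, so lcm(10, 7) = 10·7 = 70, so 70 ∣ t.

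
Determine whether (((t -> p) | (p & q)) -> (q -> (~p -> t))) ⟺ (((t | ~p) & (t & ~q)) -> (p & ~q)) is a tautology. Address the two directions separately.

Both directions fail.

(⇒) This fails. Under t = T, p = F, q = F, the left side is true but the right side is false.

(⇐) This fails. Under t = F, p = F, q = T, the left side is false but the right side is true.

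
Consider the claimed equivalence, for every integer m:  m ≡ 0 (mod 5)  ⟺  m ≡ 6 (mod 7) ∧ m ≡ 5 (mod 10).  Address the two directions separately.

(→) This fails: m = 0 gives 0 ≡ 0 (mod 5) but 0 ≡ 0 (mod 7), so the conjunction on the right does not hold.

(←) Conversely, if m ≡ 6 (mod 7) and m ≡ 5 (mod 10), then by the Chinese remainder theorem m ≡ 55 (mod 70). Since 55 ≡ 0 (mod 5) and 5 ∣ 70, we get m ≡ 0 (mod 5).

(⇒) fails; (⇐) holds.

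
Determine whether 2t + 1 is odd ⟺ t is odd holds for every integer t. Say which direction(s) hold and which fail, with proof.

The forward direction fails; the converse holds.

[⇐] Suppose t is odd. Since 2 is even, 2t is even for every t, so 2t + 1 has the same parity as 1, which is odd. Hence 2t + 1 is odd.

[⇒] This fails: take t = 6. Then 2t + 1 = 13, which is odd, yet t = 6 is even, not odd.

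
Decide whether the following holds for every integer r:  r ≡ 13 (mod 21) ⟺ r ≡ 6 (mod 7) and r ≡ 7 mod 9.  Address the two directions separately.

The forward direction fails; the converse holds.

(⇒) This fails: r = 13 gives 13 ≡ 13 (mod 21) but 13 ≡ 4 (mod 9), so the conjunction on the right does not hold.

(⇐) Conversely, if r ≡ 6 (mod 7) and r ≡ 7 (mod 9), then by the Chinese remainder theorem r ≡ 34 (mod 63). Since 34 ≡ 13 (mod 21) and 21 ∣ 63, we get r ≡ 13 (mod 21).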